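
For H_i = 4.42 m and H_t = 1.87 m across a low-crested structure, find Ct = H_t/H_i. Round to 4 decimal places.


Ct = H_t / H_i
Ct = 1.87 / 4.42
Ct = 0.4231

0.4231


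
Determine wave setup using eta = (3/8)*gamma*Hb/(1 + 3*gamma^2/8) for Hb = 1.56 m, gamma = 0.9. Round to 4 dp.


eta = (3/8) * gamma * Hb / (1 + 3*gamma^2/8)
Numerator = (3/8) * 0.9 * 1.56 = 0.526500
Denominator = 1 + 3*0.9^2/8 = 1 + 0.303750 = 1.303750
eta = 0.526500 / 1.303750
eta = 0.4038 m

0.4038


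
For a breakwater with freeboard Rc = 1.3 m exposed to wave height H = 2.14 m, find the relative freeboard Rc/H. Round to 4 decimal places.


Relative freeboard = Rc / H
= 1.3 / 2.14
= 0.6075

0.6075


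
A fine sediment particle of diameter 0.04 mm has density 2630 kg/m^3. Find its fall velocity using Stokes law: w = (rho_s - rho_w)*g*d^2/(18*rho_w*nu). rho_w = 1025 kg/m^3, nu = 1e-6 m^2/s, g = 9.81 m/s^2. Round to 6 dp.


w = (rho_s - rho_w) * g * d^2 / (18 * rho_w * nu)
d = 0.04 mm = 0.000040 m
rho_s - rho_w = 2630 - 1025 = 1605
Numerator = 1605 * 9.81 * (0.000040)^2 = 0.000025192080
Denominator = 18 * 1025 * 1e-6 = 0.018450
w = 0.001365 m/s

0.001365


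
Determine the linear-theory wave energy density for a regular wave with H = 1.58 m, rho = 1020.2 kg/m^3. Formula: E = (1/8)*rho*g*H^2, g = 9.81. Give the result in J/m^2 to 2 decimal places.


E = (1/8) * rho * g * H^2
E = (1/8) * 1020.2 * 9.81 * 1.58^2
E = 0.125 * 1020.2 * 9.81 * 2.4964
E = 3123.05 J/m^2

3123.05


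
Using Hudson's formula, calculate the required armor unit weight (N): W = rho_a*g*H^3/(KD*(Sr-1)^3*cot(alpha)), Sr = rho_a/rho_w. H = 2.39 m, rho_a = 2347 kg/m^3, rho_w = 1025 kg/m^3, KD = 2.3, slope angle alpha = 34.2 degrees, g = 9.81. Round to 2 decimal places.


Sr = rho_a / rho_w = 2347 / 1025 = 2.289756
(Sr - 1) = 1.289756
(Sr - 1)^3 = 2.145472
cot(34.2) = 1 / tan(34.2) = 1 / 0.679599 = 1.471455
Numerator = 2347 * 9.81 * 2.39^3 = 314322.7387
Denominator = 2.3 * 2.145472 * 1.471455 = 7.261021
W = 314322.7387 / 7.261021
W = 43289.06 N

43289.06


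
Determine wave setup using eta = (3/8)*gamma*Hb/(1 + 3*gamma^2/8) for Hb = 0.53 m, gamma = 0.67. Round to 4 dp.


eta = (3/8) * gamma * Hb / (1 + 3*gamma^2/8)
Numerator = (3/8) * 0.67 * 0.53 = 0.133163
Denominator = 1 + 3*0.67^2/8 = 1 + 0.168338 = 1.168338
eta = 0.133163 / 1.168338
eta = 0.1140 m

0.1140


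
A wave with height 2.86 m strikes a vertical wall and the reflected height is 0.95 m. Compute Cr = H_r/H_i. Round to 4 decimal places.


Cr = H_r / H_i
Cr = 0.95 / 2.86
Cr = 0.3322

0.3322


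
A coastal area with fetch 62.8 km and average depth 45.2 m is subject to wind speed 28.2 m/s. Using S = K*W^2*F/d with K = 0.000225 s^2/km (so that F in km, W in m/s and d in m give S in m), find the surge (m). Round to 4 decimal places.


S = K * W^2 * F / d
W^2 = 28.2^2 = 795.24
S = 0.000225 * 795.24 * 62.8 / 45.2
Numerator = 0.000225 * 795.24 * 62.8 = 11.236741
S = 11.236741 / 45.2 = 0.2486 m

0.2486


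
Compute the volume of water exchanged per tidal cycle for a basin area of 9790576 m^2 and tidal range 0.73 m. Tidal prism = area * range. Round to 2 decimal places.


Tidal prism = Area * Tidal range
P = 9790576 * 0.73
P = 7147120.48 m^3

7147120.48


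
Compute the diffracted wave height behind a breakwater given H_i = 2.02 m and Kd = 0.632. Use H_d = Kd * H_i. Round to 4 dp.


H_d = Kd * H_i
H_d = 0.632 * 2.02
H_d = 1.2766 m

1.2766


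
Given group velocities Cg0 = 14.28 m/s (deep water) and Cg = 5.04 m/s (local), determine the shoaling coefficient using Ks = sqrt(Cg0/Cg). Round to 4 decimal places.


Ks = sqrt(Cg0 / Cg)
Ks = sqrt(14.28 / 5.04)
Ks = sqrt(2.8333)
Ks = 1.6833

1.6833


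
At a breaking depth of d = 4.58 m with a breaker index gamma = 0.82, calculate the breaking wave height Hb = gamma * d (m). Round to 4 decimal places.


Hb = gamma * d
Hb = 0.82 * 4.58
Hb = 3.7556 m

3.7556


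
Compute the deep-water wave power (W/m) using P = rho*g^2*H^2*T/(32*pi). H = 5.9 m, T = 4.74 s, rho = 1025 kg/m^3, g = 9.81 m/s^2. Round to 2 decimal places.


P = rho * g^2 * H^2 * T / (32 * pi)
P = 1025 * 9.81^2 * 5.9^2 * 4.74 / (32 * pi)
P = 1025 * 96.2361 * 34.8100 * 4.74 / 100.53096
P = 161899.08 W/m

161899.08


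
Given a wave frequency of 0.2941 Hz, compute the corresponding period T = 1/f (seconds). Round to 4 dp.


T = 1 / f
T = 1 / 0.2941
T = 3.4002 s

3.4002


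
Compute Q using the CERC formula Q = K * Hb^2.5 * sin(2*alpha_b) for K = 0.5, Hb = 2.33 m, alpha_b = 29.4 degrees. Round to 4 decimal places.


Q = K * Hb^2.5 * sin(2 * alpha_b)
Hb^2.5 = 2.33^2.5 = 8.286856
sin(2 * 29.4) = sin(58.8) = 0.855364
Q = 0.5 * 8.286856 * 0.855364
Q = 3.5441 m^3/s

3.5441


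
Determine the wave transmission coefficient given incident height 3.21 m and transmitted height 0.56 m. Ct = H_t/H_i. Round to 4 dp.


Ct = H_t / H_i
Ct = 0.56 / 3.21
Ct = 0.1745

0.1745


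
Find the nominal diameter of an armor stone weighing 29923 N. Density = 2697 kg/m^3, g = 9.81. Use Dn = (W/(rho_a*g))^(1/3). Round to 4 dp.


V = W / (rho_a * g)
V = 29923 / (2697 * 9.81)
V = 29923 / 26457.57
V = 1.130981 m^3
Dn = V^(1/3) = 1.130981^(1/3)
Dn = 1.0419 m

1.0419


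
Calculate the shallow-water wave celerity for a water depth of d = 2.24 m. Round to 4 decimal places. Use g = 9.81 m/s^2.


Using the shallow-water approximation:
C = sqrt(g * d) = sqrt(9.81 * 2.24)
C = sqrt(21.9744)
C = 4.6877 m/s

4.6877


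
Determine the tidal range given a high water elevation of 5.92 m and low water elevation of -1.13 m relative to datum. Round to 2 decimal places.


Tidal range = High water - Low water
Tidal range = 5.92 - (-1.13)
Tidal range = 7.05 m

7.05


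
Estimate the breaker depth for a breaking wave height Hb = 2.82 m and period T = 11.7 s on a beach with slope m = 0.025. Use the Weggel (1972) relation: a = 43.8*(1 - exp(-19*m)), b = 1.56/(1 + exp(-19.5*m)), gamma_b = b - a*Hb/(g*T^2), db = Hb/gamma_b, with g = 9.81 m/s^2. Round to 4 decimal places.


a = 43.8 * (1 - exp(-19 * m))
exp(-19 * 0.025) = exp(-0.4750) = 0.621885
a = 43.8 * (1 - 0.621885) = 16.561435
b = 1.56 / (1 + exp(-19.5 * m))
exp(-19.5 * 0.025) = exp(-0.4875) = 0.614160
b = 1.56 / (1 + 0.614160) = 0.966447
Hb / (g * T^2) = 2.82 / (9.81 * 11.7^2) = 2.82 / 1342.8909 = 0.00209995
gamma_b = b - a * Hb/(g*T^2) = 0.966447 - 16.561435 * 0.00209995 = 0.931669
db = Hb / gamma_b = 2.82 / 0.931669
db = 3.0268 m

3.0268


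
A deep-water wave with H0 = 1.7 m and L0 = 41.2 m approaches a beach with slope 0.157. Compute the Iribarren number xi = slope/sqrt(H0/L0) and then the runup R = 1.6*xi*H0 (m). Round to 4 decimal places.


xi = slope / sqrt(H0/L0)
H0/L0 = 1.7/41.2 = 0.041262
sqrt(0.041262) = 0.203131
xi = 0.157 / 0.203131 = 0.772901
R = 1.6 * xi * H0 = 1.6 * 0.772901 * 1.7
R = 2.1023 m

2.1023


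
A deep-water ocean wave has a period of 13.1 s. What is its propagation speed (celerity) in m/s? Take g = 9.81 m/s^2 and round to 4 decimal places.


We use the deep-water celerity formula:
C = g * T / (2 * pi)
C = 9.81 * 13.1 / (2 * 3.14159...)
C = 128.511000 / 6.283185
C = 20.4532 m/s

20.4532


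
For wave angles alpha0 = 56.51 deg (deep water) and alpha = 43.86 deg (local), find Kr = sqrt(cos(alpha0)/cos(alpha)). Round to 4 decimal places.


Kr = sqrt(cos(alpha0) / cos(alpha))
cos(56.51) = 0.551791
cos(43.86) = 0.721035
Kr = sqrt(0.551791 / 0.721035)
Kr = sqrt(0.765277)
Kr = 0.8748

0.8748


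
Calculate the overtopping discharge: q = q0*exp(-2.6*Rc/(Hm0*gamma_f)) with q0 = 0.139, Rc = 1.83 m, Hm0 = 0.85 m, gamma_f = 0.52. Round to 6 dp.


q = q0 * exp(-2.6 * Rc / (Hm0 * gamma_f))
Exponent = -2.6 * 1.83 / (0.85 * 0.52)
= -2.6 * 1.83 / 0.4420
= -10.764706
exp(-10.764706) = 0.000021
q = 0.139 * 0.000021
q = 0.000003 m^3/s/m

0.000003


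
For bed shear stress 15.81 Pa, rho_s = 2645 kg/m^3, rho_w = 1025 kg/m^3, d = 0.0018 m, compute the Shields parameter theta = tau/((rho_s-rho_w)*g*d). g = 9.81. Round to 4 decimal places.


theta = tau / ((rho_s - rho_w) * g * d)
rho_s - rho_w = 2645 - 1025 = 1620
Denominator = 1620 * 9.81 * 0.0018 = 28.605960
theta = 15.81 / 28.605960
theta = 0.5527

0.5527


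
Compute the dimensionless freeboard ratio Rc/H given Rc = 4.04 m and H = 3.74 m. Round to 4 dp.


Relative freeboard = Rc / H
= 4.04 / 3.74
= 1.0802

1.0802


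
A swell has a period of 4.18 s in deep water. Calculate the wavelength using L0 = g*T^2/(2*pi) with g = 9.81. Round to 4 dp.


L0 = g * T^2 / (2 * pi)
L0 = 9.81 * 4.18^2 / (2 * pi)
L0 = 9.81 * 17.4724 / 6.28319
L0 = 171.4042 / 6.28319
L0 = 27.2798 m

27.2798


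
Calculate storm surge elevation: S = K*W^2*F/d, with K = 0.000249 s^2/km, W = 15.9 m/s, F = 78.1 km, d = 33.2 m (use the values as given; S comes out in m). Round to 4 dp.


S = K * W^2 * F / d
W^2 = 15.9^2 = 252.81
S = 0.000249 * 252.81 * 78.1 / 33.2
Numerator = 0.000249 * 252.81 * 78.1 = 4.916371
S = 4.916371 / 33.2 = 0.1481 m

0.1481


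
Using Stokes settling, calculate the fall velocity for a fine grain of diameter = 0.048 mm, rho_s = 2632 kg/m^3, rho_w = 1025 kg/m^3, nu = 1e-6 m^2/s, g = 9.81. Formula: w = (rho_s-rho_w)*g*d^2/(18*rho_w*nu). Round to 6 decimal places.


w = (rho_s - rho_w) * g * d^2 / (18 * rho_w * nu)
d = 0.048 mm = 0.000048 m
rho_s - rho_w = 2632 - 1025 = 1607
Numerator = 1607 * 9.81 * (0.000048)^2 = 0.000036321800
Denominator = 18 * 1025 * 1e-6 = 0.018450
w = 0.001969 m/s

0.001969


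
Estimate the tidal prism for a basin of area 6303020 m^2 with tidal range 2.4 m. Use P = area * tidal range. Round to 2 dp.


Tidal prism = Area * Tidal range
P = 6303020 * 2.4
P = 15127248.00 m^3

15127248.00


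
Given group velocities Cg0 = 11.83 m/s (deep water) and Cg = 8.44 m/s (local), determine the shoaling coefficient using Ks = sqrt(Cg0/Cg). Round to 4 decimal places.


Ks = sqrt(Cg0 / Cg)
Ks = sqrt(11.83 / 8.44)
Ks = sqrt(1.4017)
Ks = 1.1839

1.1839


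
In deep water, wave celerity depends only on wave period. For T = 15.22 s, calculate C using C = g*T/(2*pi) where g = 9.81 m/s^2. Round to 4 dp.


We use the deep-water celerity formula:
C = g * T / (2 * pi)
C = 9.81 * 15.22 / (2 * 3.14159...)
C = 149.308200 / 6.283185
C = 23.7631 m/s

23.7631


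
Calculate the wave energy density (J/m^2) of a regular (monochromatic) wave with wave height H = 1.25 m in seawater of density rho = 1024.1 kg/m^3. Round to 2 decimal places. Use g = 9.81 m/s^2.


E = (1/8) * rho * g * H^2
E = (1/8) * 1024.1 * 9.81 * 1.25^2
E = 0.125 * 1024.1 * 9.81 * 1.5625
E = 1962.19 J/m^2

1962.19


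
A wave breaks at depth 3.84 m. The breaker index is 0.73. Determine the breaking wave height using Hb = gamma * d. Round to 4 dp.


Hb = gamma * d
Hb = 0.73 * 3.84
Hb = 2.8032 m

2.8032


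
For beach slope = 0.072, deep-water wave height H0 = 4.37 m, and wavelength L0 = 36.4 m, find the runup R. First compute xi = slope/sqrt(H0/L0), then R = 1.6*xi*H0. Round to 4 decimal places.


xi = slope / sqrt(H0/L0)
H0/L0 = 4.37/36.4 = 0.120055
sqrt(0.120055) = 0.346489
xi = 0.072 / 0.346489 = 0.207799
R = 1.6 * xi * H0 = 1.6 * 0.207799 * 4.37
R = 1.4529 m

1.4529


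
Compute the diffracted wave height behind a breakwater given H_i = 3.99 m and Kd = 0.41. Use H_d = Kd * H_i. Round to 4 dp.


H_d = Kd * H_i
H_d = 0.41 * 3.99
H_d = 1.6359 m

1.6359


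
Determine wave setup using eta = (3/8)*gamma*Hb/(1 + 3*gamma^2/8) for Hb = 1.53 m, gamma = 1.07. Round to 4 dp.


eta = (3/8) * gamma * Hb / (1 + 3*gamma^2/8)
Numerator = (3/8) * 1.07 * 1.53 = 0.613912
Denominator = 1 + 3*1.07^2/8 = 1 + 0.429338 = 1.429338
eta = 0.613912 / 1.429338
eta = 0.4295 m

0.4295


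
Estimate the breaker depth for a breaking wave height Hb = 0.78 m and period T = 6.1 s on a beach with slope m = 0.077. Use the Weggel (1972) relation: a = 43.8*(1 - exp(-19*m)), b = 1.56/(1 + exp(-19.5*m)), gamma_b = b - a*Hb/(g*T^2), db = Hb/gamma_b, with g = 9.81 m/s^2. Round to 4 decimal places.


a = 43.8 * (1 - exp(-19 * m))
exp(-19 * 0.077) = exp(-1.4630) = 0.231541
a = 43.8 * (1 - 0.231541) = 33.658521
b = 1.56 / (1 + exp(-19.5 * m))
exp(-19.5 * 0.077) = exp(-1.5015) = 0.222796
b = 1.56 / (1 + 0.222796) = 1.275765
Hb / (g * T^2) = 0.78 / (9.81 * 6.1^2) = 0.78 / 365.0301 = 0.00213681
gamma_b = b - a * Hb/(g*T^2) = 1.275765 - 33.658521 * 0.00213681 = 1.203843
db = Hb / gamma_b = 0.78 / 1.203843
db = 0.6479 m

0.6479


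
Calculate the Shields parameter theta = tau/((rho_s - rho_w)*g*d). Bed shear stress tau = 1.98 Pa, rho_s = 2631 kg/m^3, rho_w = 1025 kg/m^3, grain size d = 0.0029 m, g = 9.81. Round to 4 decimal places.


theta = tau / ((rho_s - rho_w) * g * d)
rho_s - rho_w = 2631 - 1025 = 1606
Denominator = 1606 * 9.81 * 0.0029 = 45.689094
theta = 1.98 / 45.689094
theta = 0.0433

0.0433


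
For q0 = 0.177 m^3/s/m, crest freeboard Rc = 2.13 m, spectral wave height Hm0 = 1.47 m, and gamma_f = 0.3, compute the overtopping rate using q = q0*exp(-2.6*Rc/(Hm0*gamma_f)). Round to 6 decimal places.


q = q0 * exp(-2.6 * Rc / (Hm0 * gamma_f))
Exponent = -2.6 * 2.13 / (1.47 * 0.3)
= -2.6 * 2.13 / 0.4410
= -12.557823
exp(-12.557823) = 0.000004
q = 0.177 * 0.000004
q = 0.000001 m^3/s/m

0.000001


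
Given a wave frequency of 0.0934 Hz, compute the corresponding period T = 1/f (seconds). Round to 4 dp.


T = 1 / f
T = 1 / 0.0934
T = 10.7066 s

10.7066


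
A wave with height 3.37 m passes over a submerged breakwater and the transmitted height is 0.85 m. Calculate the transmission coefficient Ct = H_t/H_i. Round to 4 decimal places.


Ct = H_t / H_i
Ct = 0.85 / 3.37
Ct = 0.2522

0.2522


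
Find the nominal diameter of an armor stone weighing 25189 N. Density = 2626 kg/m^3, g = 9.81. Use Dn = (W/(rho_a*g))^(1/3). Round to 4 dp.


V = W / (rho_a * g)
V = 25189 / (2626 * 9.81)
V = 25189 / 25761.06
V = 0.977794 m^3
Dn = V^(1/3) = 0.977794^(1/3)
Dn = 0.9925 m

0.9925


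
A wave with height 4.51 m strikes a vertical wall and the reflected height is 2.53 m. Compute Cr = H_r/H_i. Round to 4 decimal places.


Cr = H_r / H_i
Cr = 2.53 / 4.51
Cr = 0.5610

0.5610


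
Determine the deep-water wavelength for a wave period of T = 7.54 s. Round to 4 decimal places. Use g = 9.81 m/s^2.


L0 = g * T^2 / (2 * pi)
L0 = 9.81 * 7.54^2 / (2 * pi)
L0 = 9.81 * 56.8516 / 6.28319
L0 = 557.7142 / 6.28319
L0 = 88.7630 m

88.7630


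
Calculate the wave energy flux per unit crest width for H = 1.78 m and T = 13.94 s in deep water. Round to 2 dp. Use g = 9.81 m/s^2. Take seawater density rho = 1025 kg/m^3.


P = rho * g^2 * H^2 * T / (32 * pi)
P = 1025 * 9.81^2 * 1.78^2 * 13.94 / (32 * pi)
P = 1025 * 96.2361 * 3.1684 * 13.94 / 100.53096
P = 43337.60 W/m

43337.60


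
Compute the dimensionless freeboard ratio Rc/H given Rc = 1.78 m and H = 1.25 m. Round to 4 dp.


Relative freeboard = Rc / H
= 1.78 / 1.25
= 1.4240

1.4240


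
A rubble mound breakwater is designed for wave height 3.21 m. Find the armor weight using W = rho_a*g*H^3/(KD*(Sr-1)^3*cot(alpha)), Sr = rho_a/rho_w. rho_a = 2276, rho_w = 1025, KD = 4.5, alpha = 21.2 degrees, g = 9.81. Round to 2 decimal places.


Sr = rho_a / rho_w = 2276 / 1025 = 2.220488
(Sr - 1) = 1.220488
(Sr - 1)^3 = 1.818027
cot(21.2) = 1 / tan(21.2) = 1 / 0.387874 = 2.578154
Numerator = 2276 * 9.81 * 3.21^3 = 738509.9693
Denominator = 4.5 * 1.818027 * 2.578154 = 21.092191
W = 738509.9693 / 21.092191
W = 35013.43 N

35013.43


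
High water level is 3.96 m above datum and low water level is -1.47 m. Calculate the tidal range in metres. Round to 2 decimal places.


Tidal range = High water - Low water
Tidal range = 3.96 - (-1.47)
Tidal range = 5.43 m

5.43


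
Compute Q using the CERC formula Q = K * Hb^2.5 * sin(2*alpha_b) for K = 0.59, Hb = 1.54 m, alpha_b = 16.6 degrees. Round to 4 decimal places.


Q = K * Hb^2.5 * sin(2 * alpha_b)
Hb^2.5 = 1.54^2.5 = 2.943078
sin(2 * 16.6) = sin(33.2) = 0.547563
Q = 0.59 * 2.943078 * 0.547563
Q = 0.9508 m^3/s

0.9508


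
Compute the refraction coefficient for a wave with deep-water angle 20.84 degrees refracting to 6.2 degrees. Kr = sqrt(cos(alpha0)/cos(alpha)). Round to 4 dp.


Kr = sqrt(cos(alpha0) / cos(alpha))
cos(20.84) = 0.934578
cos(6.2) = 0.994151
Kr = sqrt(0.934578 / 0.994151)
Kr = sqrt(0.940076)
Kr = 0.9696

0.9696


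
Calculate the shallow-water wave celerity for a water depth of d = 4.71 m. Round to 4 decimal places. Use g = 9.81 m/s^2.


Using the shallow-water approximation:
C = sqrt(g * d) = sqrt(9.81 * 4.71)
C = sqrt(46.2051)
C = 6.7974 m/s

6.7974


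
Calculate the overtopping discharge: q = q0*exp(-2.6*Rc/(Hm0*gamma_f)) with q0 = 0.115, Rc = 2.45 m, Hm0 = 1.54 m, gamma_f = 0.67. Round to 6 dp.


q = q0 * exp(-2.6 * Rc / (Hm0 * gamma_f))
Exponent = -2.6 * 2.45 / (1.54 * 0.67)
= -2.6 * 2.45 / 1.0318
= -6.173677
exp(-6.173677) = 0.002084
q = 0.115 * 0.002084
q = 0.000240 m^3/s/m

0.000240


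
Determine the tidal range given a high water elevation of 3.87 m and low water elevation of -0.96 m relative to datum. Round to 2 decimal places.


Tidal range = High water - Low water
Tidal range = 3.87 - (-0.96)
Tidal range = 4.83 m

4.83


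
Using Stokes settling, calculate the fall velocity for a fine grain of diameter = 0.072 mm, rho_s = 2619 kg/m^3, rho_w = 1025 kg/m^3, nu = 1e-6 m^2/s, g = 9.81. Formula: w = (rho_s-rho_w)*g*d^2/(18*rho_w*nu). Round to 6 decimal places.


w = (rho_s - rho_w) * g * d^2 / (18 * rho_w * nu)
d = 0.072 mm = 0.000072 m
rho_s - rho_w = 2619 - 1025 = 1594
Numerator = 1594 * 9.81 * (0.000072)^2 = 0.000081062934
Denominator = 18 * 1025 * 1e-6 = 0.018450
w = 0.004394 m/s

0.004394


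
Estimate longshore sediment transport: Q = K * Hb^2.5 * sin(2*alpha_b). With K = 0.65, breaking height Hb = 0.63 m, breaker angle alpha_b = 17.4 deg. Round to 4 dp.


Q = K * Hb^2.5 * sin(2 * alpha_b)
Hb^2.5 = 0.63^2.5 = 0.315030
sin(2 * 17.4) = sin(34.8) = 0.570714
Q = 0.65 * 0.315030 * 0.570714
Q = 0.1169 m^3/s

0.1169


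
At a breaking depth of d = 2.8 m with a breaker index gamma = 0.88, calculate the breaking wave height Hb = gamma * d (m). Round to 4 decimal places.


Hb = gamma * d
Hb = 0.88 * 2.8
Hb = 2.4640 m

2.4640


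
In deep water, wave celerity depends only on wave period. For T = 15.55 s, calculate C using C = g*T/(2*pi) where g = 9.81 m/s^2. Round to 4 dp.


We use the deep-water celerity formula:
C = g * T / (2 * pi)
C = 9.81 * 15.55 / (2 * 3.14159...)
C = 152.545500 / 6.283185
C = 24.2784 m/s

24.2784


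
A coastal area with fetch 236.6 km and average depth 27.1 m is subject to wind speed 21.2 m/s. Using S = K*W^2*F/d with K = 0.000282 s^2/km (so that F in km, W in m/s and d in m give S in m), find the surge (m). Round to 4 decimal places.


S = K * W^2 * F / d
W^2 = 21.2^2 = 449.44
S = 0.000282 * 449.44 * 236.6 / 27.1
Numerator = 0.000282 * 449.44 * 236.6 = 29.987176
S = 29.987176 / 27.1 = 1.1065 m

1.1065


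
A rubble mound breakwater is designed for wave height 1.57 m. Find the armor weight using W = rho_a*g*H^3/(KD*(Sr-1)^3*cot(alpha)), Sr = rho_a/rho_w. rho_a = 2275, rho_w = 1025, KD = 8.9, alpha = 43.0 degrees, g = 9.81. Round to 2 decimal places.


Sr = rho_a / rho_w = 2275 / 1025 = 2.219512
(Sr - 1) = 1.219512
(Sr - 1)^3 = 1.813671
cot(43.0) = 1 / tan(43.0) = 1 / 0.932515 = 1.072369
Numerator = 2275 * 9.81 * 1.57^3 = 86367.3045
Denominator = 8.9 * 1.813671 * 1.072369 = 17.309821
W = 86367.3045 / 17.309821
W = 4989.50 N

4989.50


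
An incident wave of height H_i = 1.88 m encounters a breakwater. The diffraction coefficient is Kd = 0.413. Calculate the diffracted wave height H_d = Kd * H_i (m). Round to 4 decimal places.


H_d = Kd * H_i
H_d = 0.413 * 1.88
H_d = 0.7764 m

0.7764


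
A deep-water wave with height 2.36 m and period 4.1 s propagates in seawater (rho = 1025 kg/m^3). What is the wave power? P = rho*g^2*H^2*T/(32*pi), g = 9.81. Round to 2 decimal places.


P = rho * g^2 * H^2 * T / (32 * pi)
P = 1025 * 9.81^2 * 2.36^2 * 4.1 / (32 * pi)
P = 1025 * 96.2361 * 5.5696 * 4.1 / 100.53096
P = 22406.29 W/m

22406.29


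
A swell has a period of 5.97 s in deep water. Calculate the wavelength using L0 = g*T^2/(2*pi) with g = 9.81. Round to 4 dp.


L0 = g * T^2 / (2 * pi)
L0 = 9.81 * 5.97^2 / (2 * pi)
L0 = 9.81 * 35.6409 / 6.28319
L0 = 349.6372 / 6.28319
L0 = 55.6465 m

55.6465


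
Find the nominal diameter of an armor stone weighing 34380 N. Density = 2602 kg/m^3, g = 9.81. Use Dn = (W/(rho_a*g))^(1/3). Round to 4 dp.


V = W / (rho_a * g)
V = 34380 / (2602 * 9.81)
V = 34380 / 25525.62
V = 1.346882 m^3
Dn = V^(1/3) = 1.346882^(1/3)
Dn = 1.1044 m

1.1044


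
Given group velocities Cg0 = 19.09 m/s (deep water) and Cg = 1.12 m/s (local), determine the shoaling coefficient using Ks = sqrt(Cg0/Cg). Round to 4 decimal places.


Ks = sqrt(Cg0 / Cg)
Ks = sqrt(19.09 / 1.12)
Ks = sqrt(17.0446)
Ks = 4.1285

4.1285


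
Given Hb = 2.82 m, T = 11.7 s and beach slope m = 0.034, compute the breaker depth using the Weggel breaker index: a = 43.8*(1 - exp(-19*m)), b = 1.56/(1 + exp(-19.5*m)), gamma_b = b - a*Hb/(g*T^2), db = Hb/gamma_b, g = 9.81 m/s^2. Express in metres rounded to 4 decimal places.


a = 43.8 * (1 - exp(-19 * m))
exp(-19 * 0.034) = exp(-0.6460) = 0.524138
a = 43.8 * (1 - 0.524138) = 20.842749
b = 1.56 / (1 + exp(-19.5 * m))
exp(-19.5 * 0.034) = exp(-0.6630) = 0.515303
b = 1.56 / (1 + 0.515303) = 1.029497
Hb / (g * T^2) = 2.82 / (9.81 * 11.7^2) = 2.82 / 1342.8909 = 0.00209995
gamma_b = b - a * Hb/(g*T^2) = 1.029497 - 20.842749 * 0.00209995 = 0.985728
db = Hb / gamma_b = 2.82 / 0.985728
db = 2.8608 m

2.8608


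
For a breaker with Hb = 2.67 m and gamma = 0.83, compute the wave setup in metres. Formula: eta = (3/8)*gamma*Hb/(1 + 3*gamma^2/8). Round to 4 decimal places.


eta = (3/8) * gamma * Hb / (1 + 3*gamma^2/8)
Numerator = (3/8) * 0.83 * 2.67 = 0.831037
Denominator = 1 + 3*0.83^2/8 = 1 + 0.258338 = 1.258338
eta = 0.831037 / 1.258338
eta = 0.6604 m

0.6604


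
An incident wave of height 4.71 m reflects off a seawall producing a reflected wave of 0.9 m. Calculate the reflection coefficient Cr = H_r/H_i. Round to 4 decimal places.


Cr = H_r / H_i
Cr = 0.9 / 4.71
Cr = 0.1911

0.1911


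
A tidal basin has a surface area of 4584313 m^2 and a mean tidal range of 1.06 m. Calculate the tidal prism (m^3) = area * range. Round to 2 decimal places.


Tidal prism = Area * Tidal range
P = 4584313 * 1.06
P = 4859371.78 m^3

4859371.78


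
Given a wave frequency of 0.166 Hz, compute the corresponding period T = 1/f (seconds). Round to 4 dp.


T = 1 / f
T = 1 / 0.166
T = 6.0241 s

6.0241


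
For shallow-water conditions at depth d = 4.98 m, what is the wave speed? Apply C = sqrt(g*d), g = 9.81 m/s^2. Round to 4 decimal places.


Using the shallow-water approximation:
C = sqrt(g * d) = sqrt(9.81 * 4.98)
C = sqrt(48.8538)
C = 6.9895 m/s

6.9895


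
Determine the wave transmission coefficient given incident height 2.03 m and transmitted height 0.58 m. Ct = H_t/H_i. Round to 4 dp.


Ct = H_t / H_i
Ct = 0.58 / 2.03
Ct = 0.2857

0.2857


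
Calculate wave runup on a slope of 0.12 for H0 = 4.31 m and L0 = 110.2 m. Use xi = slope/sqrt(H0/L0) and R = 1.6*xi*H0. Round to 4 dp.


xi = slope / sqrt(H0/L0)
H0/L0 = 4.31/110.2 = 0.039111
sqrt(0.039111) = 0.197764
xi = 0.12 / 0.197764 = 0.606783
R = 1.6 * xi * H0 = 1.6 * 0.606783 * 4.31
R = 4.1844 m

4.1844


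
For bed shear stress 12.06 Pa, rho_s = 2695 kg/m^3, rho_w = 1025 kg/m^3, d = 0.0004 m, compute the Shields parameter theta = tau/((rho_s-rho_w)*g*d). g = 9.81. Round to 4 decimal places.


theta = tau / ((rho_s - rho_w) * g * d)
rho_s - rho_w = 2695 - 1025 = 1670
Denominator = 1670 * 9.81 * 0.0004 = 6.553080
theta = 12.06 / 6.553080
theta = 1.8404

1.8404


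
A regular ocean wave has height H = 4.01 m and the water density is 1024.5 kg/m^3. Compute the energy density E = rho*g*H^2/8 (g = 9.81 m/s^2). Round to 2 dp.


E = (1/8) * rho * g * H^2
E = (1/8) * 1024.5 * 9.81 * 4.01^2
E = 0.125 * 1024.5 * 9.81 * 16.0801
E = 20201.32 J/m^2

20201.32


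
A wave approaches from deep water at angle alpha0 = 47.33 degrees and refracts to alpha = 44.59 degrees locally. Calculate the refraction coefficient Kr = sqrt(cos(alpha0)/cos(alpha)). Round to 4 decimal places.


Kr = sqrt(cos(alpha0) / cos(alpha))
cos(47.33) = 0.677775
cos(44.59) = 0.712149
Kr = sqrt(0.677775 / 0.712149)
Kr = sqrt(0.951732)
Kr = 0.9756

0.9756


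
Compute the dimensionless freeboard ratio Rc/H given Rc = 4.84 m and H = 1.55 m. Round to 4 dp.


Relative freeboard = Rc / H
= 4.84 / 1.55
= 3.1226

3.1226


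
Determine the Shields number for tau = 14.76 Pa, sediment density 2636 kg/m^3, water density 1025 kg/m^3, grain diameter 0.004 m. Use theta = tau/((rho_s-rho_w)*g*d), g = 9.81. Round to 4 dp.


theta = tau / ((rho_s - rho_w) * g * d)
rho_s - rho_w = 2636 - 1025 = 1611
Denominator = 1611 * 9.81 * 0.004 = 63.215640
theta = 14.76 / 63.215640
theta = 0.2335

0.2335


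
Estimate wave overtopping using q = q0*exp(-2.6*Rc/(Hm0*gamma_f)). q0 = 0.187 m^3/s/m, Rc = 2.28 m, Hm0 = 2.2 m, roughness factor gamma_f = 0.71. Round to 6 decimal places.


q = q0 * exp(-2.6 * Rc / (Hm0 * gamma_f))
Exponent = -2.6 * 2.28 / (2.2 * 0.71)
= -2.6 * 2.28 / 1.5620
= -3.795134
exp(-3.795134) = 0.022480
q = 0.187 * 0.022480
q = 0.004204 m^3/s/m

0.004204


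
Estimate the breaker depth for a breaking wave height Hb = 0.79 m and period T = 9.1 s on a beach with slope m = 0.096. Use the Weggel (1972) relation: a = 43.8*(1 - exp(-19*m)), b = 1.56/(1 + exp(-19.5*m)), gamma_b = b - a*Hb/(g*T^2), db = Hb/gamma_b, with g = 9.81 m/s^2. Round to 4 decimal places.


a = 43.8 * (1 - exp(-19 * m))
exp(-19 * 0.096) = exp(-1.8240) = 0.161379
a = 43.8 * (1 - 0.161379) = 36.731602
b = 1.56 / (1 + exp(-19.5 * m))
exp(-19.5 * 0.096) = exp(-1.8720) = 0.153816
b = 1.56 / (1 + 0.153816) = 1.352036
Hb / (g * T^2) = 0.79 / (9.81 * 9.1^2) = 0.79 / 812.3661 = 0.00097247
gamma_b = b - a * Hb/(g*T^2) = 1.352036 - 36.731602 * 0.00097247 = 1.316315
db = Hb / gamma_b = 0.79 / 1.316315
db = 0.6002 m

0.6002


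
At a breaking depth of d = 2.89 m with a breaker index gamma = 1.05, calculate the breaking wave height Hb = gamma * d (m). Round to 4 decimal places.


Hb = gamma * d
Hb = 1.05 * 2.89
Hb = 3.0345 m

3.0345


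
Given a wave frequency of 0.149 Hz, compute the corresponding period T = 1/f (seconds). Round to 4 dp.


T = 1 / f
T = 1 / 0.149
T = 6.7114 s

6.7114


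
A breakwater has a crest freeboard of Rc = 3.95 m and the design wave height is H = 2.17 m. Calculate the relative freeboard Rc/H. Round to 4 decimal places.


Relative freeboard = Rc / H
= 3.95 / 2.17
= 1.8203

1.8203


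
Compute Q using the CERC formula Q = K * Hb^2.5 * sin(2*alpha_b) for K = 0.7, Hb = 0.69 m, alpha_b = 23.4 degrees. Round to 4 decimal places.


Q = K * Hb^2.5 * sin(2 * alpha_b)
Hb^2.5 = 0.69^2.5 = 0.395478
sin(2 * 23.4) = sin(46.8) = 0.728969
Q = 0.7 * 0.395478 * 0.728969
Q = 0.2018 m^3/s

0.2018


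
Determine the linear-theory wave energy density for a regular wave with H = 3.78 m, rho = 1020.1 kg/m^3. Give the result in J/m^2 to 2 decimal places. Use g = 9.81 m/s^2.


E = (1/8) * rho * g * H^2
E = (1/8) * 1020.1 * 9.81 * 3.78^2
E = 0.125 * 1020.1 * 9.81 * 14.2884
E = 17873.33 J/m^2

17873.33


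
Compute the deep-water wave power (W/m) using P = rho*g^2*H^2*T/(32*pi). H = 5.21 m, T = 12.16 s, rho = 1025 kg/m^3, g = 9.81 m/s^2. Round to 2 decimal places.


P = rho * g^2 * H^2 * T / (32 * pi)
P = 1025 * 9.81^2 * 5.21^2 * 12.16 / (32 * pi)
P = 1025 * 96.2361 * 27.1441 * 12.16 / 100.53096
P = 323870.25 W/m

323870.25


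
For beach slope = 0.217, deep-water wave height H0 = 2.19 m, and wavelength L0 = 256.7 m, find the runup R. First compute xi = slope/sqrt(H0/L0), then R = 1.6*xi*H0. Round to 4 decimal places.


xi = slope / sqrt(H0/L0)
H0/L0 = 2.19/256.7 = 0.008531
sqrt(0.008531) = 0.092365
xi = 0.217 / 0.092365 = 2.349366
R = 1.6 * xi * H0 = 1.6 * 2.349366 * 2.19
R = 8.2322 m

8.2322


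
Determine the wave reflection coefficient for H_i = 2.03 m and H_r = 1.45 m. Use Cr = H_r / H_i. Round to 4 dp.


Cr = H_r / H_i
Cr = 1.45 / 2.03
Cr = 0.7143

0.7143


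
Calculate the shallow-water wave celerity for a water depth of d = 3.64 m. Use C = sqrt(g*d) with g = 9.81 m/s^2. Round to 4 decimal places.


Using the shallow-water approximation:
C = sqrt(g * d) = sqrt(9.81 * 3.64)
C = sqrt(35.7084)
C = 5.9757 m/s

5.9757


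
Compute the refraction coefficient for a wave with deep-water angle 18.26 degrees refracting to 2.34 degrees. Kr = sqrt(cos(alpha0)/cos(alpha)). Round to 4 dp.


Kr = sqrt(cos(alpha0) / cos(alpha))
cos(18.26) = 0.949644
cos(2.34) = 0.999166
Kr = sqrt(0.949644 / 0.999166)
Kr = sqrt(0.950437)
Kr = 0.9749

0.9749


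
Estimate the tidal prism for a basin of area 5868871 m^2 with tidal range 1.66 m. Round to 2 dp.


Tidal prism = Area * Tidal range
P = 5868871 * 1.66
P = 9742325.86 m^3

9742325.86


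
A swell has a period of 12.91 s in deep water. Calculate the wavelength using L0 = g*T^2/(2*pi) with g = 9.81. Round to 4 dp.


L0 = g * T^2 / (2 * pi)
L0 = 9.81 * 12.91^2 / (2 * pi)
L0 = 9.81 * 166.6681 / 6.28319
L0 = 1635.0141 / 6.28319
L0 = 260.2206 m

260.2206


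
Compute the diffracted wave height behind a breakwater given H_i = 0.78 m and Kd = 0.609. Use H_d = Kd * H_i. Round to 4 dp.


H_d = Kd * H_i
H_d = 0.609 * 0.78
H_d = 0.4750 m

0.4750


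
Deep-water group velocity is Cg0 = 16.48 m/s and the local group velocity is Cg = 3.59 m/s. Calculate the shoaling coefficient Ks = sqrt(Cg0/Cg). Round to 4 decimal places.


Ks = sqrt(Cg0 / Cg)
Ks = sqrt(16.48 / 3.59)
Ks = sqrt(4.5905)
Ks = 2.1426

2.1426


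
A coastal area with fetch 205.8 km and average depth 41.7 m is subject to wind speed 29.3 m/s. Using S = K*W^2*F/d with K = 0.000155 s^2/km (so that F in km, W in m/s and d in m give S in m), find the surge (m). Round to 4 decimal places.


S = K * W^2 * F / d
W^2 = 29.3^2 = 858.49
S = 0.000155 * 858.49 * 205.8 / 41.7
Numerator = 0.000155 * 858.49 * 205.8 = 27.384973
S = 27.384973 / 41.7 = 0.6567 m

0.6567


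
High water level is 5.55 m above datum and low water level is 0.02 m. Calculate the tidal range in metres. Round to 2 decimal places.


Tidal range = High water - Low water
Tidal range = 5.55 - (0.02)
Tidal range = 5.53 m

5.53


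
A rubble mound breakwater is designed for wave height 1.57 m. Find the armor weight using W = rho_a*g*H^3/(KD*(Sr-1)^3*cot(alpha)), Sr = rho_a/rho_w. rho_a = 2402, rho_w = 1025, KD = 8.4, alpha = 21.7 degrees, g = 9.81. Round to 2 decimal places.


Sr = rho_a / rho_w = 2402 / 1025 = 2.343415
(Sr - 1) = 1.343415
(Sr - 1)^3 = 2.424545
cot(21.7) = 1 / tan(21.7) = 1 / 0.397948 = 2.512889
Numerator = 2402 * 9.81 * 1.57^3 = 91188.6881
Denominator = 8.4 * 2.424545 * 2.512889 = 51.177942
W = 91188.6881 / 51.177942
W = 1781.80 N

1781.80


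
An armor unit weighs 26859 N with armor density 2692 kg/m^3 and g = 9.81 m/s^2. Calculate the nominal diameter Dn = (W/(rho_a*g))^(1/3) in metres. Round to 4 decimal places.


V = W / (rho_a * g)
V = 26859 / (2692 * 9.81)
V = 26859 / 26408.52
V = 1.017058 m^3
Dn = V^(1/3) = 1.017058^(1/3)
Dn = 1.0057 m

1.0057


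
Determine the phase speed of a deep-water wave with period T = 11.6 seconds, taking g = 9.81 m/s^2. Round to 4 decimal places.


We use the deep-water celerity formula:
C = g * T / (2 * pi)
C = 9.81 * 11.6 / (2 * 3.14159...)
C = 113.796000 / 6.283185
C = 18.1112 m/s

18.1112


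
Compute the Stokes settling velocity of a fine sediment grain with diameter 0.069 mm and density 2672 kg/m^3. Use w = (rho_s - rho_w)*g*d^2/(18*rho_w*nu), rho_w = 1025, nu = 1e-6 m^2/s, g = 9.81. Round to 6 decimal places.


w = (rho_s - rho_w) * g * d^2 / (18 * rho_w * nu)
d = 0.069 mm = 0.000069 m
rho_s - rho_w = 2672 - 1025 = 1647
Numerator = 1647 * 9.81 * (0.000069)^2 = 0.000076923810
Denominator = 18 * 1025 * 1e-6 = 0.018450
w = 0.004169 m/s

0.004169


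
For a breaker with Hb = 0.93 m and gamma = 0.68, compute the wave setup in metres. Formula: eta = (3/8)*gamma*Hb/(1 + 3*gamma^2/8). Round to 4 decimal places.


eta = (3/8) * gamma * Hb / (1 + 3*gamma^2/8)
Numerator = (3/8) * 0.68 * 0.93 = 0.237150
Denominator = 1 + 3*0.68^2/8 = 1 + 0.173400 = 1.173400
eta = 0.237150 / 1.173400
eta = 0.2021 m

0.2021


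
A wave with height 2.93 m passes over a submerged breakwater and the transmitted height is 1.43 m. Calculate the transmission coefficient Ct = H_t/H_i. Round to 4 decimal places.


Ct = H_t / H_i
Ct = 1.43 / 2.93
Ct = 0.4881

0.4881


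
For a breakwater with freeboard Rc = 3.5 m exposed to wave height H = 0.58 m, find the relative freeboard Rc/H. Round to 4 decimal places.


Relative freeboard = Rc / H
= 3.5 / 0.58
= 6.0345

6.0345


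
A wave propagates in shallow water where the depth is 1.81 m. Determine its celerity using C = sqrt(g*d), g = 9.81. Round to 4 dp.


Using the shallow-water approximation:
C = sqrt(g * d) = sqrt(9.81 * 1.81)
C = sqrt(17.7561)
C = 4.2138 m/s

4.2138


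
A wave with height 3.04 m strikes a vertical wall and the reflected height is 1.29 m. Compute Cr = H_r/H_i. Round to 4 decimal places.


Cr = H_r / H_i
Cr = 1.29 / 3.04
Cr = 0.4243

0.4243


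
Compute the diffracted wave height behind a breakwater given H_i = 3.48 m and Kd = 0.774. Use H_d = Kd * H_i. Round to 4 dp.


H_d = Kd * H_i
H_d = 0.774 * 3.48
H_d = 2.6935 m

2.6935


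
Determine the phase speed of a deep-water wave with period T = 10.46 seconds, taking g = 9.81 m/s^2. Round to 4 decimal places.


We use the deep-water celerity formula:
C = g * T / (2 * pi)
C = 9.81 * 10.46 / (2 * 3.14159...)
C = 102.612600 / 6.283185
C = 16.3313 m/s

16.3313


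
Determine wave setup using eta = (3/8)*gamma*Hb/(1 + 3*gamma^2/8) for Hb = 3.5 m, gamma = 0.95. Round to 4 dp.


eta = (3/8) * gamma * Hb / (1 + 3*gamma^2/8)
Numerator = (3/8) * 0.95 * 3.5 = 1.246875
Denominator = 1 + 3*0.95^2/8 = 1 + 0.338438 = 1.338438
eta = 1.246875 / 1.338438
eta = 0.9316 m

0.9316


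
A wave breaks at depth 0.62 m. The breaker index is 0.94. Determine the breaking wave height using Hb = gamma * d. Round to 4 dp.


Hb = gamma * d
Hb = 0.94 * 0.62
Hb = 0.5828 m

0.5828


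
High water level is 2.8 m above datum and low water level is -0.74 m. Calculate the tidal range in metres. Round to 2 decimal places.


Tidal range = High water - Low water
Tidal range = 2.8 - (-0.74)
Tidal range = 3.54 m

3.54


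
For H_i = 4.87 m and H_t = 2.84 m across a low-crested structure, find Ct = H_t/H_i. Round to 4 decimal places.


Ct = H_t / H_i
Ct = 2.84 / 4.87
Ct = 0.5832

0.5832


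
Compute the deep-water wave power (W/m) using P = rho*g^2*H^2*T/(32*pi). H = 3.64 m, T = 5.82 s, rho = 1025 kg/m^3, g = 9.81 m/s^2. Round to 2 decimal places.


P = rho * g^2 * H^2 * T / (32 * pi)
P = 1025 * 9.81^2 * 3.64^2 * 5.82 / (32 * pi)
P = 1025 * 96.2361 * 13.2496 * 5.82 / 100.53096
P = 75663.74 W/m

75663.74


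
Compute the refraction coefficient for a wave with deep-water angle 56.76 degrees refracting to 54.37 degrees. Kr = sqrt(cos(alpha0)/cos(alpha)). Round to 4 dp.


Kr = sqrt(cos(alpha0) / cos(alpha))
cos(56.76) = 0.548147
cos(54.37) = 0.582549
Kr = sqrt(0.548147 / 0.582549)
Kr = sqrt(0.940947)
Kr = 0.9700

0.9700


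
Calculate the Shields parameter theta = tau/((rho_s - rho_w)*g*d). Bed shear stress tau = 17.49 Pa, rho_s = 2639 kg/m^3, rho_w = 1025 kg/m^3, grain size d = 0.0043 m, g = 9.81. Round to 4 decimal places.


theta = tau / ((rho_s - rho_w) * g * d)
rho_s - rho_w = 2639 - 1025 = 1614
Denominator = 1614 * 9.81 * 0.0043 = 68.083362
theta = 17.49 / 68.083362
theta = 0.2569

0.2569


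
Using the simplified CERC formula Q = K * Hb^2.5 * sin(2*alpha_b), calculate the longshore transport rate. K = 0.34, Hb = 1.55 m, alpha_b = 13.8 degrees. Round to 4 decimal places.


Q = K * Hb^2.5 * sin(2 * alpha_b)
Hb^2.5 = 1.55^2.5 = 2.991088
sin(2 * 13.8) = sin(27.6) = 0.463296
Q = 0.34 * 2.991088 * 0.463296
Q = 0.4712 m^3/s

0.4712


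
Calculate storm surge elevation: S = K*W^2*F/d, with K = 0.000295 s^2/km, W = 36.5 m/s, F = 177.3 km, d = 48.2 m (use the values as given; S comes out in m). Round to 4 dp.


S = K * W^2 * F / d
W^2 = 36.5^2 = 1332.25
S = 0.000295 * 1332.25 * 177.3 / 48.2
Numerator = 0.000295 * 1332.25 * 177.3 = 69.681338
S = 69.681338 / 48.2 = 1.4457 m

1.4457


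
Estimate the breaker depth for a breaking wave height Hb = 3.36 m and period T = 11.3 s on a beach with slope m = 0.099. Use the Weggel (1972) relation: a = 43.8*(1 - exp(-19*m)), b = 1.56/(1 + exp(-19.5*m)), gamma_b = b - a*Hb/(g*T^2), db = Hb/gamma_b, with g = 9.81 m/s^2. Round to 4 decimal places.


a = 43.8 * (1 - exp(-19 * m))
exp(-19 * 0.099) = exp(-1.8810) = 0.152438
a = 43.8 * (1 - 0.152438) = 37.123233
b = 1.56 / (1 + exp(-19.5 * m))
exp(-19.5 * 0.099) = exp(-1.9305) = 0.145076
b = 1.56 / (1 + 0.145076) = 1.362355
Hb / (g * T^2) = 3.36 / (9.81 * 11.3^2) = 3.36 / 1252.6389 = 0.00268234
gamma_b = b - a * Hb/(g*T^2) = 1.362355 - 37.123233 * 0.00268234 = 1.262778
db = Hb / gamma_b = 3.36 / 1.262778
db = 2.6608 m

2.6608


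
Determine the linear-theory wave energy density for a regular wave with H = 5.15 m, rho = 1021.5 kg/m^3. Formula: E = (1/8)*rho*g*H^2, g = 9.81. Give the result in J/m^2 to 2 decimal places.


E = (1/8) * rho * g * H^2
E = (1/8) * 1021.5 * 9.81 * 5.15^2
E = 0.125 * 1021.5 * 9.81 * 26.5225
E = 33222.46 J/m^2

33222.46


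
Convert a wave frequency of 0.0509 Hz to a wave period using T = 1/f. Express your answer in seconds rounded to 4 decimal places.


T = 1 / f
T = 1 / 0.0509
T = 19.6464 s

19.6464


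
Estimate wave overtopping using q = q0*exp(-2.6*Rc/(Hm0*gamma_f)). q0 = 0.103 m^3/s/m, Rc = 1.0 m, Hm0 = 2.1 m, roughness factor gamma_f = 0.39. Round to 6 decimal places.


q = q0 * exp(-2.6 * Rc / (Hm0 * gamma_f))
Exponent = -2.6 * 1.0 / (2.1 * 0.39)
= -2.6 * 1.0 / 0.8190
= -3.174603
exp(-3.174603) = 0.041811
q = 0.103 * 0.041811
q = 0.004307 m^3/s/m

0.004307


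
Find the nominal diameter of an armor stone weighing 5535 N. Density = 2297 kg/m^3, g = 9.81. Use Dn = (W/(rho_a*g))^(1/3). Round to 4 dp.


V = W / (rho_a * g)
V = 5535 / (2297 * 9.81)
V = 5535 / 22533.57
V = 0.245634 m^3
Dn = V^(1/3) = 0.245634^(1/3)
Dn = 0.6263 m

0.6263


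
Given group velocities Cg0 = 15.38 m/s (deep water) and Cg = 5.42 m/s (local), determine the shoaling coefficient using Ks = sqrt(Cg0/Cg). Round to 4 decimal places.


Ks = sqrt(Cg0 / Cg)
Ks = sqrt(15.38 / 5.42)
Ks = sqrt(2.8376)
Ks = 1.6845

1.6845


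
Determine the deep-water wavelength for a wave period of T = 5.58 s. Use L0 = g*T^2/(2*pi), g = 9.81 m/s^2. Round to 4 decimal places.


L0 = g * T^2 / (2 * pi)
L0 = 9.81 * 5.58^2 / (2 * pi)
L0 = 9.81 * 31.1364 / 6.28319
L0 = 305.4481 / 6.28319
L0 = 48.6136 m

48.6136


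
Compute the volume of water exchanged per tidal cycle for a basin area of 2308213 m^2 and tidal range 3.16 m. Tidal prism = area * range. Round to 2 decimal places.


Tidal prism = Area * Tidal range
P = 2308213 * 3.16
P = 7293953.08 m^3

7293953.08


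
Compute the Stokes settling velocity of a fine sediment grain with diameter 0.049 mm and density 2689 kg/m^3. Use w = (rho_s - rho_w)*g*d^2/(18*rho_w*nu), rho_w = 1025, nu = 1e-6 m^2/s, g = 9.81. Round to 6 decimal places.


w = (rho_s - rho_w) * g * d^2 / (18 * rho_w * nu)
d = 0.049 mm = 0.000049 m
rho_s - rho_w = 2689 - 1025 = 1664
Numerator = 1664 * 9.81 * (0.000049)^2 = 0.000039193540
Denominator = 18 * 1025 * 1e-6 = 0.018450
w = 0.002124 m/s

0.002124


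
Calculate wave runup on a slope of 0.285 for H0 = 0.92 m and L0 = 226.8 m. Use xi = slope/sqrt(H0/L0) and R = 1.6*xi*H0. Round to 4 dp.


xi = slope / sqrt(H0/L0)
H0/L0 = 0.92/226.8 = 0.004056
sqrt(0.004056) = 0.063690
xi = 0.285 / 0.063690 = 4.474788
R = 1.6 * xi * H0 = 1.6 * 4.474788 * 0.92
R = 6.5869 m

6.5869


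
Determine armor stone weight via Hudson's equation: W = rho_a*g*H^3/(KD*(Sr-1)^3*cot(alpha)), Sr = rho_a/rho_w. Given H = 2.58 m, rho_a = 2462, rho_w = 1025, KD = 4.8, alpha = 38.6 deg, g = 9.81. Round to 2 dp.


Sr = rho_a / rho_w = 2462 / 1025 = 2.401951
(Sr - 1) = 1.401951
(Sr - 1)^3 = 2.755489
cot(38.6) = 1 / tan(38.6) = 1 / 0.798290 = 1.252678
Numerator = 2462 * 9.81 * 2.58^3 = 414778.4400
Denominator = 4.8 * 2.755489 * 1.252678 = 16.568360
W = 414778.4400 / 16.568360
W = 25034.37 N

25034.37
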